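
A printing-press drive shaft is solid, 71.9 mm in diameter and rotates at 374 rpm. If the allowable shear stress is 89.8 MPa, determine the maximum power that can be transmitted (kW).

J = πd⁴/32 = π(0.0719)⁴/32 = 2.624×10^-6 m⁴.
T_max = τ_allow·J/r = 8.98×10^7 × 2.624×10^-6 / 0.0360 = 6554 N·m.
ω = 2π·374/60 = 39.17 rad/s, so P_max = T_max·ω = 2.567×10^5 W.

257 kW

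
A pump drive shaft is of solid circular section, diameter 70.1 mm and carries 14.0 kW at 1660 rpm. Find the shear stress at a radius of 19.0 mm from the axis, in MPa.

ω = 2π·1660/60 = 173.8 rad/s, so T = P/ω = 14.0×10³ / 173.8 = 80.54 N·m.
J = πd⁴/32 = π(0.0701)⁴/32 = 2.371×10^-6 m⁴.
Shear stress varies linearly with radius: τ = T·r/J = 80.54 × 0.0190 / 2.371×10^-6 = 6.455×10^5 Pa.

0.645 MPa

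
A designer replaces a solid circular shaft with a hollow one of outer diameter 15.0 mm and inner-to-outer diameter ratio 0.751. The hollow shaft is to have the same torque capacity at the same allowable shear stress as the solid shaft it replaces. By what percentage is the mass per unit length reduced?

43.7 %

Equal τ_max and T ⇒ the solid shaft needs d_s³ = d_o³(1−k⁴), so d_s = 15.0·(1−0.751⁴)^(1/3) = 13.20 mm.
Area ratio A_h/A_s = d_o²(1−k²)/d_s² = (1−k²)/(1−k⁴)^(2/3) = 0.5628.
Mass saving = 1 − 0.5628 = 43.7 %.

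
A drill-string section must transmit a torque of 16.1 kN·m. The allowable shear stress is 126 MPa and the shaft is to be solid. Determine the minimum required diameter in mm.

86.7 mm

For a solid shaft τ_max = 16T/(πd³), so d = (16T/(π τ_allow))^(1/3) = (16·16100/(π·1.26×10^8))^(1/3) = 0.08666 m.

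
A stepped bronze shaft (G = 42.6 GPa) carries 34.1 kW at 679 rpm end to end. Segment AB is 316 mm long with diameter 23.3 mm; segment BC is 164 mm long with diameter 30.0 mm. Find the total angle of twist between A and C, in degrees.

ω = 2π·679/60 = 71.10 rad/s, so T = P/ω = 34.1×10³ / 71.10 = 479.6 N·m.
J_AB = π(0.0233)⁴/32 = 2.89×10^-8 m⁴; J_BC = π(0.0300)⁴/32 = 7.95×10^-8 m⁴.
θ = (T/G)·Σ L_i/J_i = (479.6/42.6×10⁹)·(0.316/2.89×10^-8 + 0.164/7.95×10^-8) = 0.1462 rad.

8.37°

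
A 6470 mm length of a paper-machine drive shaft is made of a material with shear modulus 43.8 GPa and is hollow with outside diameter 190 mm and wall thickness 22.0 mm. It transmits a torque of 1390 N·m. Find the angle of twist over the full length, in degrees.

J = π(d_o⁴ − d_i⁴)/32 = π(0.190⁴ − 0.146⁴)/32 = 8.333×10^-5 m⁴.
θ = T·L/(G·J) = 1390 × 6.47 / (43.8×10⁹ × 8.333×10^-5) = 2.464×10^-3 rad.

0.141°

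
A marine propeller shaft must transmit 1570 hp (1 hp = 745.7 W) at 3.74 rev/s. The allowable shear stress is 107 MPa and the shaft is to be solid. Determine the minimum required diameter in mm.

ω = 2π·3.74 = 23.50 rad/s, so T = P/ω = 1570×745.7 / 23.50 = 49820 N·m.
For a solid shaft τ_max = 16T/(πd³), so d = (16T/(π τ_allow))^(1/3) = (16·49820/(π·1.07×10^8))^(1/3) = 0.1334 m.

133 mm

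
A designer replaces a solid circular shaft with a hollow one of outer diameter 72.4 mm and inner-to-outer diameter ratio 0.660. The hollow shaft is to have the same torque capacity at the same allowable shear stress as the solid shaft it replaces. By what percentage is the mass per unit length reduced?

Equal τ_max and T ⇒ the solid shaft needs d_s³ = d_o³(1−k⁴), so d_s = 72.4·(1−0.660⁴)^(1/3) = 67.50 mm.
Area ratio A_h/A_s = d_o²(1−k²)/d_s² = (1−k²)/(1−k⁴)^(2/3) = 0.6494.
Mass saving = 1 − 0.6494 = 35.1 %.

35.1 %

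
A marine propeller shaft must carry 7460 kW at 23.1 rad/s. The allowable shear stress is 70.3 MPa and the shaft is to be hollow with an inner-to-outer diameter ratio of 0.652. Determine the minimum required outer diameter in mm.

306 mm

ω = 23.1 rad/s, so T = P/ω = 7460×10³ / 23.10 = 322900 N·m.
For a hollow shaft with d_i/d_o = 0.652: τ_max = 16T/(π d_o³ (1−k⁴)), so d_o = [16T/(π τ_allow (1−k⁴))]^(1/3) = [16·322900/(π·7.03×10^7·0.8193)]^(1/3) = 0.3057 m.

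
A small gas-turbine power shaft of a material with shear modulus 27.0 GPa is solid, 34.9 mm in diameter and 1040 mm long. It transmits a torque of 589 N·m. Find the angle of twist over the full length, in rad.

0.156 rad

J = πd⁴/32 = π(0.0349)⁴/32 = 1.456×10^-7 m⁴.
θ = T·L/(G·J) = 589.0 × 1.04 / (27.0×10⁹ × 1.456×10^-7) = 0.1558 rad.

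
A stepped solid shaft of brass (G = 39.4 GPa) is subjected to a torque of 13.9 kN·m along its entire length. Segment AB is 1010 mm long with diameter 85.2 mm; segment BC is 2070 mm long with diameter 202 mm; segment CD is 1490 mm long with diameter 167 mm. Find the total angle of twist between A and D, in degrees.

J_AB = π(0.0852)⁴/32 = 5.17×10^-6 m⁴; J_BC = π(0.202)⁴/32 = 1.63×10^-4 m⁴; J_CD = π(0.167)⁴/32 = 7.64×10^-5 m⁴.
θ = (T/G)·Σ L_i/J_i = (13900/39.4×10⁹)·(1.01/5.17×10^-6 + 2.07/1.63×10^-4 + 1.49/7.64×10^-5) = 0.08023 rad.

4.60°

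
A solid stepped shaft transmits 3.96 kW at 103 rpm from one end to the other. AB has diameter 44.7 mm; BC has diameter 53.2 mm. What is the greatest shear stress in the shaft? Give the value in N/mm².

20.9 N/mm²

ω = 2π·103/60 = 10.79 rad/s, so T = P/ω = 3.96×10³ / 10.79 = 367.1 N·m.
Under the same torque, τ_max = 16T/(πd³) is largest where d is smallest — segment AB (d = 44.7 mm).
τ_max = 16·367.1/(π·(0.0447)³) = 2.094×10^7 Pa.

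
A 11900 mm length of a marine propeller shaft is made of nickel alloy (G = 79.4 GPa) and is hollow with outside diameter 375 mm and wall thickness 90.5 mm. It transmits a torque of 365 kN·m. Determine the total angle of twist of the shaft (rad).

0.0304 rad

J = π(d_o⁴ − d_i⁴)/32 = π(0.375⁴ − 0.194⁴)/32 = 1.802×10^-3 m⁴.
θ = T·L/(G·J) = 365000 × 11.9 / (79.4×10⁹ × 1.802×10^-3) = 0.03035 rad.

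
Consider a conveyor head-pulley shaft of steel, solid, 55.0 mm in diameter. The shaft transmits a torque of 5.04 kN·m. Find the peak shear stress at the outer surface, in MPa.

J = πd⁴/32 = π(0.0550)⁴/32 = 8.984×10^-7 m⁴.
τ_max = T·r/J = 5040 × 0.0275 / 8.984×10^-7 = 1.543×10^8 Pa.

154 MPa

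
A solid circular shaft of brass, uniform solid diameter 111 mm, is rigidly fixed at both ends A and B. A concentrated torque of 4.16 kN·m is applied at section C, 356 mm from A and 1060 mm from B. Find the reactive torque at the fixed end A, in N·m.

3110 N·m

With uniform GJ and both ends fixed, compatibility θ_AC = θ_CB gives T_A·a = T_B·b, together with T_A + T_B = T₀.
T_A = T₀·b/(a+b) = 4160·1060/1416 = 3114 N·m; T_B = 1046 N·m.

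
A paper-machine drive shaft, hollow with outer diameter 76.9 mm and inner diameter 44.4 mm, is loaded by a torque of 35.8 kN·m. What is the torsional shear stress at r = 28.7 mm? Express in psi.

J = π(d_o⁴ − d_i⁴)/32 = π(0.0769⁴ − 0.0444⁴)/32 = 3.052×10^-6 m⁴.
Shear stress varies linearly with radius: τ = T·r/J = 35800 × 0.0287 / 3.052×10^-6 = 3.367×10^8 Pa.

48800 psi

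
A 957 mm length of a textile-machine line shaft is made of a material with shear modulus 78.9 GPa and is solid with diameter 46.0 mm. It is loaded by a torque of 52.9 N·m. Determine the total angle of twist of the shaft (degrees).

J = πd⁴/32 = π(0.0460)⁴/32 = 4.396×10^-7 m⁴.
θ = T·L/(G·J) = 52.90 × 0.957 / (78.9×10⁹ × 4.396×10^-7) = 1.460×10^-3 rad.

0.0836°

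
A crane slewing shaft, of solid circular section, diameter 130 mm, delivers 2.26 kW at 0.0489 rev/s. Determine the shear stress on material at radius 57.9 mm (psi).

2200 psi

ω = 2π·0.0489 = 0.3072 rad/s, so T = P/ω = 2.26×10³ / 0.3072 = 7356 N·m.
J = πd⁴/32 = π(0.130)⁴/32 = 2.804×10^-5 m⁴.
Shear stress varies linearly with radius: τ = T·r/J = 7356 × 0.0579 / 2.804×10^-5 = 1.519×10^7 Pa.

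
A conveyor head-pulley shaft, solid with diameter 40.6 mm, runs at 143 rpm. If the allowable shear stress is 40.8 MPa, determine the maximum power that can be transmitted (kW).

J = πd⁴/32 = π(0.0406)⁴/32 = 2.667×10^-7 m⁴.
T_max = τ_allow·J/r = 4.08×10^7 × 2.667×10^-7 / 0.0203 = 536.1 N·m.
ω = 2π·143/60 = 14.97 rad/s, so P_max = T_max·ω = 8028 W.

8.03 kW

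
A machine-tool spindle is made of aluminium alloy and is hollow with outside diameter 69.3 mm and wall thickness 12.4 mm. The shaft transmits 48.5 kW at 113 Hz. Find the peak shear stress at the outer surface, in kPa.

1260 kPa

ω = 2π·113 = 710.0 rad/s, so T = P/ω = 48.5×10³ / 710.0 = 68.31 N·m.
J = π(d_o⁴ − d_i⁴)/32 = π(0.0693⁴ − 0.0445⁴)/32 = 1.879×10^-6 m⁴.
τ_max = T·r/J = 68.31 × 0.0347 / 1.879×10^-6 = 1.259×10^6 Pa.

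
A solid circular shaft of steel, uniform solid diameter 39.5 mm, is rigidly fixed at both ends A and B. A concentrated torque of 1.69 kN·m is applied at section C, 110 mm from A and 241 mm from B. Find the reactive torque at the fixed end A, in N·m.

With uniform GJ and both ends fixed, compatibility θ_AC = θ_CB gives T_A·a = T_B·b, together with T_A + T_B = T₀.
T_A = T₀·b/(a+b) = 1690·241/351.0 = 1160 N·m; T_B = 529.6 N·m.

1160 N·m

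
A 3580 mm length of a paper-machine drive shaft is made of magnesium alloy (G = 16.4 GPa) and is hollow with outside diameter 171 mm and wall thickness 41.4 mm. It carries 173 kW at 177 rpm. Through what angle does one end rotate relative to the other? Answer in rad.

0.0261 rad

ω = 2π·177/60 = 18.54 rad/s, so T = P/ω = 173×10³ / 18.54 = 9333 N·m.
J = π(d_o⁴ − d_i⁴)/32 = π(0.171⁴ − 0.0882⁴)/32 = 7.800×10^-5 m⁴.
θ = T·L/(G·J) = 9333 × 3.58 / (16.4×10⁹ × 7.800×10^-5) = 0.02612 rad.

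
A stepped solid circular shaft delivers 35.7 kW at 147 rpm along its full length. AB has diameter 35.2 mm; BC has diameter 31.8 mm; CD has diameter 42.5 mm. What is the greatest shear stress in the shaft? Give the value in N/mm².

367 N/mm²

ω = 2π·147/60 = 15.39 rad/s, so T = P/ω = 35.7×10³ / 15.39 = 2319 N·m.
Under the same torque, τ_max = 16T/(πd³) is largest where d is smallest — segment BC (d = 31.8 mm).
τ_max = 16·2319/(π·(0.0318)³) = 3.673×10^8 Pa.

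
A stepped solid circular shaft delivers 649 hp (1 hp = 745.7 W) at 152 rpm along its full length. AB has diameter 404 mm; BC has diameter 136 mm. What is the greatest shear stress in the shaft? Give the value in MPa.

61.6 MPa

ω = 2π·152/60 = 15.92 rad/s, so T = P/ω = 649×745.7 / 15.92 = 30400 N·m.
Under the same torque, τ_max = 16T/(πd³) is largest where d is smallest — segment BC (d = 136 mm).
τ_max = 16·30400/(π·(0.136)³) = 6.156×10^7 Pa.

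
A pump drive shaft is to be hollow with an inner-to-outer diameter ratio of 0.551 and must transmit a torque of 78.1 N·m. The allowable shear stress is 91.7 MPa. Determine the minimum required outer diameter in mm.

16.8 mm

For a hollow shaft with d_i/d_o = 0.551: τ_max = 16T/(π d_o³ (1−k⁴)), so d_o = [16T/(π τ_allow (1−k⁴))]^(1/3) = [16·78.10/(π·9.17×10^7·0.9078)]^(1/3) = 0.01684 m.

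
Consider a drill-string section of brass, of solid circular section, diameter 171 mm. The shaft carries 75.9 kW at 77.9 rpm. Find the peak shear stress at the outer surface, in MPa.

9.48 MPa

ω = 2π·77.9/60 = 8.158 rad/s, so T = P/ω = 75.9×10³ / 8.158 = 9304 N·m.
J = πd⁴/32 = π(0.171)⁴/32 = 8.394×10^-5 m⁴.
τ_max = T·r/J = 9304 × 0.0855 / 8.394×10^-5 = 9.477×10^6 Pa.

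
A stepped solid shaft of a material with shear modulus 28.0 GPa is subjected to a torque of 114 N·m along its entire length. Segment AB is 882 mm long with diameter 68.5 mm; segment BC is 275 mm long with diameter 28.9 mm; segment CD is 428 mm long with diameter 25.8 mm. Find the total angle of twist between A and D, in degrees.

3.33°

J_AB = π(0.0685)⁴/32 = 2.16×10^-6 m⁴; J_BC = π(0.0289)⁴/32 = 6.85×10^-8 m⁴; J_CD = π(0.0258)⁴/32 = 4.35×10^-8 m⁴.
θ = (T/G)·Σ L_i/J_i = (114.0/28.0×10⁹)·(0.882/2.16×10^-6 + 0.275/6.85×10^-8 + 0.428/4.35×10^-8) = 0.05807 rad.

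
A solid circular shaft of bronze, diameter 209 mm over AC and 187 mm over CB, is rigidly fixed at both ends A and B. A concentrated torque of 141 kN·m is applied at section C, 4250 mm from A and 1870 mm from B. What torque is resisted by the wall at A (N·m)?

57400 N·m

Compatibility: T_A·a/J_AC = T_B·b/J_CB with T_A + T_B = T₀.
J_AC = 1.87×10^-4 m⁴, J_CB = 1.20×10^-4 m⁴, so T_A = T₀·(J_AC/a)/((J_AC/a)+(J_CB/b)) = 57400 N·m, T_B = 83600 N·m.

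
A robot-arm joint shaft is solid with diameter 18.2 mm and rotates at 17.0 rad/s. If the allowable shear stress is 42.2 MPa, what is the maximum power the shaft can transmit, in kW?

0.849 kW

J = πd⁴/32 = π(0.0182)⁴/32 = 1.077×10^-8 m⁴.
T_max = τ_allow·J/r = 4.22×10^7 × 1.077×10^-8 / 0.00910 = 49.95 N·m.
ω = 17.0 rad/s, so P_max = T_max·ω = 849.2 W.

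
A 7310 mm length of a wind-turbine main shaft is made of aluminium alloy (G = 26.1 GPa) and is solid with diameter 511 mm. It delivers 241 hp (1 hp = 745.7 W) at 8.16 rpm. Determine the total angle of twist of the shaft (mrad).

8.80 mrad

ω = 2π·8.16/60 = 0.8545 rad/s, so T = P/ω = 241×745.7 / 0.8545 = 210300 N·m.
J = πd⁴/32 = π(0.511)⁴/32 = 6.694×10^-3 m⁴.
θ = T·L/(G·J) = 210300 × 7.31 / (26.1×10⁹ × 6.694×10^-3) = 8.799×10^-3 rad.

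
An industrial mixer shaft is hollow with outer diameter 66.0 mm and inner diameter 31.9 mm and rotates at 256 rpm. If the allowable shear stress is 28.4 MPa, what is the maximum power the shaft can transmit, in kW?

J = π(d_o⁴ − d_i⁴)/32 = π(0.0660⁴ − 0.0319⁴)/32 = 1.761×10^-6 m⁴.
T_max = τ_allow·J/r = 2.84×10^7 × 1.761×10^-6 / 0.0330 = 1516 N·m.
ω = 2π·256/60 = 26.81 rad/s, so P_max = T_max·ω = 4.063×10^4 W.

40.6 kW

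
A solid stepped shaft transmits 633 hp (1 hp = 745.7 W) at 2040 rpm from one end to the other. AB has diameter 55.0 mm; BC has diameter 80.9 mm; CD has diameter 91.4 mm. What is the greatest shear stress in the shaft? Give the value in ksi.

9.81 ksi

ω = 2π·2040/60 = 213.6 rad/s, so T = P/ω = 633×745.7 / 213.6 = 2210 N·m.
Under the same torque, τ_max = 16T/(πd³) is largest where d is smallest — segment AB (d = 55.0 mm).
τ_max = 16·2210/(π·(0.0550)³) = 6.764×10^7 Pa.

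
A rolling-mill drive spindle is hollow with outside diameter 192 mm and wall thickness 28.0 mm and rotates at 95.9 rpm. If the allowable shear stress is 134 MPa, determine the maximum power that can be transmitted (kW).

J = π(d_o⁴ − d_i⁴)/32 = π(0.192⁴ − 0.136⁴)/32 = 9.983×10^-5 m⁴.
T_max = τ_allow·J/r = 1.34×10^8 × 9.983×10^-5 / 0.0960 = 139300 N·m.
ω = 2π·95.9/60 = 10.04 rad/s, so P_max = T_max·ω = 1.399×10^6 W.

1400 kW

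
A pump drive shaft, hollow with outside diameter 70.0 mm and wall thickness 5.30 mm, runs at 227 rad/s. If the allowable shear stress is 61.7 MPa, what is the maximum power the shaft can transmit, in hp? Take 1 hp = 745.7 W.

609 hp

J = π(d_o⁴ − d_i⁴)/32 = π(0.0700⁴ − 0.0594⁴)/32 = 1.135×10^-6 m⁴.
T_max = τ_allow·J/r = 6.17×10^7 × 1.135×10^-6 / 0.0350 = 2001 N·m.
ω = 227 rad/s, so P_max = T_max·ω = 4.542×10^5 W.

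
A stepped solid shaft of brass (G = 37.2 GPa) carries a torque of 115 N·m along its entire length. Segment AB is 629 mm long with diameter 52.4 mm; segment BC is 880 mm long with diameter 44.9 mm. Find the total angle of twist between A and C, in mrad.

J_AB = π(0.0524)⁴/32 = 7.40×10^-7 m⁴; J_BC = π(0.0449)⁴/32 = 3.99×10^-7 m⁴.
θ = (T/G)·Σ L_i/J_i = (115.0/37.2×10⁹)·(0.629/7.40×10^-7 + 0.880/3.99×10^-7) = 9.445×10^-3 rad.

9.45 mrad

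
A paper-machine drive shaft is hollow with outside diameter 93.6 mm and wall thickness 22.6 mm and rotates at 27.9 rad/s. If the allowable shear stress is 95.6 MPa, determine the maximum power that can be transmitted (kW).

J = π(d_o⁴ − d_i⁴)/32 = π(0.0936⁴ − 0.0484⁴)/32 = 6.997×10^-6 m⁴.
T_max = τ_allow·J/r = 9.56×10^7 × 6.997×10^-6 / 0.0468 = 14290 N·m.
ω = 27.9 rad/s, so P_max = T_max·ω = 3.988×10^5 W.

399 kW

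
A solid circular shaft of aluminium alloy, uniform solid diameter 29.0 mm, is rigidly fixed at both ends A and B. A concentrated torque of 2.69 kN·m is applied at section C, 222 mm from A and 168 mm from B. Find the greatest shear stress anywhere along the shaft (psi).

46400 psi

With uniform GJ and both ends fixed, compatibility θ_AC = θ_CB gives T_A·a = T_B·b, together with T_A + T_B = T₀.
T_A = T₀·b/(a+b) = 2690·168/390.0 = 1159 N·m; T_B = 1531 N·m.
τ in each portion: τ_AC = 2.42×10^8 Pa, τ_CB = 3.20×10^8 Pa; maximum is in CB.
τ_max = T_CB·r/J = 1531·0.0145/6.94×10^-8 = 3.198×10^8 Pa.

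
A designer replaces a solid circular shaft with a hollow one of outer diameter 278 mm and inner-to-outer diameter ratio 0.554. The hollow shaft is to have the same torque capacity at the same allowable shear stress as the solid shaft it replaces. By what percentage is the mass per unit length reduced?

Equal τ_max and T ⇒ the solid shaft needs d_s³ = d_o³(1−k⁴), so d_s = 278·(1−0.554⁴)^(1/3) = 269.0 mm.
Area ratio A_h/A_s = d_o²(1−k²)/d_s² = (1−k²)/(1−k⁴)^(2/3) = 0.7403.
Mass saving = 1 − 0.7403 = 26.0 %.

26.0 %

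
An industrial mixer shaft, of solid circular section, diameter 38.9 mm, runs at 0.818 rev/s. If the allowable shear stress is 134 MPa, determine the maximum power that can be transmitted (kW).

J = πd⁴/32 = π(0.0389)⁴/32 = 2.248×10^-7 m⁴.
T_max = τ_allow·J/r = 1.34×10^8 × 2.248×10^-7 / 0.0194 = 1549 N·m.
ω = 2π·0.818 = 5.140 rad/s, so P_max = T_max·ω = 7960 W.

7.96 kW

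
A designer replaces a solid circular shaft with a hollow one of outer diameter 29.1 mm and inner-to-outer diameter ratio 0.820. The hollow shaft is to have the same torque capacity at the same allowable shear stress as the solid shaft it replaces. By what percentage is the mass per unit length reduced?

51.1 %

Equal τ_max and T ⇒ the solid shaft needs d_s³ = d_o³(1−k⁴), so d_s = 29.1·(1−0.820⁴)^(1/3) = 23.81 mm.
Area ratio A_h/A_s = d_o²(1−k²)/d_s² = (1−k²)/(1−k⁴)^(2/3) = 0.4893.
Mass saving = 1 − 0.4893 = 51.1 %.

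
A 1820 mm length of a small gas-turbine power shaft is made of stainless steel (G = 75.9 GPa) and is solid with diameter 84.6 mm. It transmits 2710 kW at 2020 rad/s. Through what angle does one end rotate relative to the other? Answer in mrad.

ω = 2020 rad/s, so T = P/ω = 2710×10³ / 2020 = 1342 N·m.
J = πd⁴/32 = π(0.0846)⁴/32 = 5.029×10^-6 m⁴.
θ = T·L/(G·J) = 1342 × 1.82 / (75.9×10⁹ × 5.029×10^-6) = 6.397×10^-3 rad.

6.40 mrad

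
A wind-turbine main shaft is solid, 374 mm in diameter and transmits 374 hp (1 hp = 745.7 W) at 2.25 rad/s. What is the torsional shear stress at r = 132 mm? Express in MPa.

8.52 MPa

ω = 2.25 rad/s, so T = P/ω = 374×745.7 / 2.250 = 124000 N·m.
J = πd⁴/32 = π(0.374)⁴/32 = 1.921×10^-3 m⁴.
Shear stress varies linearly with radius: τ = T·r/J = 124000 × 0.132 / 1.921×10^-3 = 8.518×10^6 Pa.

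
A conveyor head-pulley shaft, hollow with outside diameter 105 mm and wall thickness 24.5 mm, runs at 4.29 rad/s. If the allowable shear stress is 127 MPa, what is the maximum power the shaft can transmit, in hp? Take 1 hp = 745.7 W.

153 hp

J = π(d_o⁴ − d_i⁴)/32 = π(0.105⁴ − 0.0560⁴)/32 = 1.097×10^-5 m⁴.
T_max = τ_allow·J/r = 1.27×10^8 × 1.097×10^-5 / 0.0525 = 26530 N·m.
ω = 4.29 rad/s, so P_max = T_max·ω = 1.138×10^5 W.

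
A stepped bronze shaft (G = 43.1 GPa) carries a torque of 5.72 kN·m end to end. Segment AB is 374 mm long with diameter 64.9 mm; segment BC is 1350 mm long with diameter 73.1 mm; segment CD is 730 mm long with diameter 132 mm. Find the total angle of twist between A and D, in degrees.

5.48°

J_AB = π(0.0649)⁴/32 = 1.74×10^-6 m⁴; J_BC = π(0.0731)⁴/32 = 2.80×10^-6 m⁴; J_CD = π(0.132)⁴/32 = 2.98×10^-5 m⁴.
θ = (T/G)·Σ L_i/J_i = (5720/43.1×10⁹)·(0.374/1.74×10^-6 + 1.35/2.80×10^-6 + 0.730/2.98×10^-5) = 0.09566 rad.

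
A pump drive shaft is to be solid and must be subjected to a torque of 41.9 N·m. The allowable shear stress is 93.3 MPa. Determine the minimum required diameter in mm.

For a solid shaft τ_max = 16T/(πd³), so d = (16T/(π τ_allow))^(1/3) = (16·41.90/(π·9.33×10^7))^(1/3) = 0.01318 m.

13.2 mm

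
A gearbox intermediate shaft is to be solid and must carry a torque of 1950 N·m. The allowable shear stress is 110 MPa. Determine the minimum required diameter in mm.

44.9 mm

For a solid shaft τ_max = 16T/(πd³), so d = (16T/(π τ_allow))^(1/3) = (16·1950/(π·1.10×10^8))^(1/3) = 0.04486 m.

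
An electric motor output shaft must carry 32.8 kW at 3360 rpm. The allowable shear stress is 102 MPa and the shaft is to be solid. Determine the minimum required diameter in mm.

16.7 mm

ω = 2π·3360/60 = 351.9 rad/s, so T = P/ω = 32.8×10³ / 351.9 = 93.22 N·m.
For a solid shaft τ_max = 16T/(πd³), so d = (16T/(π τ_allow))^(1/3) = (16·93.22/(π·1.02×10^8))^(1/3) = 0.01670 m.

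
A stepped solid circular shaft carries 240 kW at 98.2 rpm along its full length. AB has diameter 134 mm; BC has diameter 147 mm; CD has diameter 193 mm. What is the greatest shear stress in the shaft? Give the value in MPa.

49.4 MPa

ω = 2π·98.2/60 = 10.28 rad/s, so T = P/ω = 240×10³ / 10.28 = 23340 N·m.
Under the same torque, τ_max = 16T/(πd³) is largest where d is smallest — segment AB (d = 134 mm).
τ_max = 16·23340/(π·(0.134)³) = 4.940×10^7 Pa.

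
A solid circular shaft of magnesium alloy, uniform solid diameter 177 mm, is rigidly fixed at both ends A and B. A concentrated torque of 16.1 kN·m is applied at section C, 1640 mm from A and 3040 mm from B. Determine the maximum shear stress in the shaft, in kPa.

9610 kPa

With uniform GJ and both ends fixed, compatibility θ_AC = θ_CB gives T_A·a = T_B·b, together with T_A + T_B = T₀.
T_A = T₀·b/(a+b) = 16100·3040/4680 = 10460 N·m; T_B = 5642 N·m.
τ in each portion: τ_AC = 9.61×10^6 Pa, τ_CB = 5.18×10^6 Pa; maximum is in AC.
τ_max = T_AC·r/J = 10460·0.0885/9.64×10^-5 = 9.605×10^6 Pa.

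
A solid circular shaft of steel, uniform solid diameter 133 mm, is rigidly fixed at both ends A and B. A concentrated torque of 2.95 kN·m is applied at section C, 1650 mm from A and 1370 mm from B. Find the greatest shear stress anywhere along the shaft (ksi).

0.506 ksi

With uniform GJ and both ends fixed, compatibility θ_AC = θ_CB gives T_A·a = T_B·b, together with T_A + T_B = T₀.
T_A = T₀·b/(a+b) = 2950·1370/3020 = 1338 N·m; T_B = 1612 N·m.
τ in each portion: τ_AC = 2.90×10^6 Pa, τ_CB = 3.49×10^6 Pa; maximum is in CB.
τ_max = T_CB·r/J = 1612·0.0665/3.07×10^-5 = 3.489×10^6 Pa.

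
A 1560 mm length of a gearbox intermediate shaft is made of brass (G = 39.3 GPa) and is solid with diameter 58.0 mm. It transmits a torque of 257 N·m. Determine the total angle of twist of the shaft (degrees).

0.526°

J = πd⁴/32 = π(0.0580)⁴/32 = 1.111×10^-6 m⁴.
θ = T·L/(G·J) = 257.0 × 1.56 / (39.3×10⁹ × 1.111×10^-6) = 9.182×10^-3 rad.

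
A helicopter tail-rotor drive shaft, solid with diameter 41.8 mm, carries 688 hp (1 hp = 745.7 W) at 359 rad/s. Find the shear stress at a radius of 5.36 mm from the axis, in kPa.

25600 kPa

ω = 359 rad/s, so T = P/ω = 688×745.7 / 359.0 = 1429 N·m.
J = πd⁴/32 = π(0.0418)⁴/32 = 2.997×10^-7 m⁴.
Shear stress varies linearly with radius: τ = T·r/J = 1429 × 0.00536 / 2.997×10^-7 = 2.556×10^7 Pa.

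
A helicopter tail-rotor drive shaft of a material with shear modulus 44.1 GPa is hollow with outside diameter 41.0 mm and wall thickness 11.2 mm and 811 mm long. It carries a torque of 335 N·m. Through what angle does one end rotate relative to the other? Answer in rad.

J = π(d_o⁴ − d_i⁴)/32 = π(0.0410⁴ − 0.0186⁴)/32 = 2.657×10^-7 m⁴.
θ = T·L/(G·J) = 335.0 × 0.811 / (44.1×10⁹ × 2.657×10^-7) = 0.02319 rad.

0.0232 rad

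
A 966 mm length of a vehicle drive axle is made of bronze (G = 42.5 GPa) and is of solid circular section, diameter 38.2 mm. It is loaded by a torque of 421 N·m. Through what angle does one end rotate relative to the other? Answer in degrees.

J = πd⁴/32 = π(0.0382)⁴/32 = 2.091×10^-7 m⁴.
θ = T·L/(G·J) = 421.0 × 0.966 / (42.5×10⁹ × 2.091×10^-7) = 0.04577 rad.

2.62°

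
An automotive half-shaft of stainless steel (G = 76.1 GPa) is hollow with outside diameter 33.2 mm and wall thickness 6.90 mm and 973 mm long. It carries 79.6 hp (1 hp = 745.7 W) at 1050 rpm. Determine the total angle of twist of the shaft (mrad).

65.5 mrad

ω = 2π·1050/60 = 110.0 rad/s, so T = P/ω = 79.6×745.7 / 110.0 = 539.8 N·m.
J = π(d_o⁴ − d_i⁴)/32 = π(0.0332⁴ − 0.0194⁴)/32 = 1.054×10^-7 m⁴.
θ = T·L/(G·J) = 539.8 × 0.973 / (76.1×10⁹ × 1.054×10^-7) = 0.06550 rad.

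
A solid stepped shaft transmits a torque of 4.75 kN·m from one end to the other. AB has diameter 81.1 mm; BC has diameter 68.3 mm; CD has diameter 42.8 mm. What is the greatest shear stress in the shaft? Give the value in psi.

Under the same torque, τ_max = 16T/(πd³) is largest where d is smallest — segment CD (d = 42.8 mm).
τ_max = 16·4750/(π·(0.0428)³) = 3.086×10^8 Pa.

44800 psi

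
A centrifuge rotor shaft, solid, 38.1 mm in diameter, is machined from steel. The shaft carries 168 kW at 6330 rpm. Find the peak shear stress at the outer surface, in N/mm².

ω = 2π·6330/60 = 662.9 rad/s, so T = P/ω = 168×10³ / 662.9 = 253.4 N·m.
J = πd⁴/32 = π(0.0381)⁴/32 = 2.069×10^-7 m⁴.
τ_max = T·r/J = 253.4 × 0.0191 / 2.069×10^-7 = 2.334×10^7 Pa.

23.3 N/mm²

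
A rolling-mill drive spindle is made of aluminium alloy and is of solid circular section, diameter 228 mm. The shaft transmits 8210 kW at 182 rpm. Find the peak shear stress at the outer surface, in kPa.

185000 kPa

ω = 2π·182/60 = 19.06 rad/s, so T = P/ω = 8210×10³ / 19.06 = 430800 N·m.
J = πd⁴/32 = π(0.228)⁴/32 = 2.653×10^-4 m⁴.
τ_max = T·r/J = 430800 × 0.114 / 2.653×10^-4 = 1.851×10^8 Pa.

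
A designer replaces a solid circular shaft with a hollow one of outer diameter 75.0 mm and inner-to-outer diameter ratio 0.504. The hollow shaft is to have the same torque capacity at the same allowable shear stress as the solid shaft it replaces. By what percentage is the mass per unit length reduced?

22.0 %

Equal τ_max and T ⇒ the solid shaft needs d_s³ = d_o³(1−k⁴), so d_s = 75.0·(1−0.504⁴)^(1/3) = 73.35 mm.
Area ratio A_h/A_s = d_o²(1−k²)/d_s² = (1−k²)/(1−k⁴)^(2/3) = 0.7799.
Mass saving = 1 − 0.7799 = 22.0 %.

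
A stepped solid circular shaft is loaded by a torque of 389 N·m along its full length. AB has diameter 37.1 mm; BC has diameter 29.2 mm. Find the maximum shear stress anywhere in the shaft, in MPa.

79.6 MPa

Under the same torque, τ_max = 16T/(πd³) is largest where d is smallest — segment BC (d = 29.2 mm).
τ_max = 16·389.0/(π·(0.0292)³) = 7.957×10^7 Pa.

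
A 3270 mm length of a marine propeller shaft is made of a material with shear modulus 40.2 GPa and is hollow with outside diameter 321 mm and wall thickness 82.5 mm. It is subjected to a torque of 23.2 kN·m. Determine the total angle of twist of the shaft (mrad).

1.92 mrad

J = π(d_o⁴ − d_i⁴)/32 = π(0.321⁴ − 0.156⁴)/32 = 9.842×10^-4 m⁴.
θ = T·L/(G·J) = 23200 × 3.27 / (40.2×10⁹ × 9.842×10^-4) = 1.917×10^-3 rad.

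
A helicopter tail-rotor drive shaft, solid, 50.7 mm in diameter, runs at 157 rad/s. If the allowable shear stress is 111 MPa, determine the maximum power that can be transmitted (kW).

J = πd⁴/32 = π(0.0507)⁴/32 = 6.487×10^-7 m⁴.
T_max = τ_allow·J/r = 1.11×10^8 × 6.487×10^-7 / 0.0254 = 2840 N·m.
ω = 157 rad/s, so P_max = T_max·ω = 4.459×10^5 W.

446 kW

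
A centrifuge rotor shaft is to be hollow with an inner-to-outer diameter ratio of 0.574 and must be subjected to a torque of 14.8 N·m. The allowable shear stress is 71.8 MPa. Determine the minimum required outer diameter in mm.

10.6 mm

For a hollow shaft with d_i/d_o = 0.574: τ_max = 16T/(π d_o³ (1−k⁴)), so d_o = [16T/(π τ_allow (1−k⁴))]^(1/3) = [16·14.80/(π·7.18×10^7·0.8914)]^(1/3) = 0.01056 m.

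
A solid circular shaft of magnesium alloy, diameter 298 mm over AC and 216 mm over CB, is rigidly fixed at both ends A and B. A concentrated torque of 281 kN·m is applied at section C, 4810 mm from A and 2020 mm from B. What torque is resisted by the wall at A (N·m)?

Compatibility: T_A·a/J_AC = T_B·b/J_CB with T_A + T_B = T₀.
J_AC = 7.74×10^-4 m⁴, J_CB = 2.14×10^-4 m⁴, so T_A = T₀·(J_AC/a)/((J_AC/a)+(J_CB/b)) = 169600 N·m, T_B = 111400 N·m.

170000 N·m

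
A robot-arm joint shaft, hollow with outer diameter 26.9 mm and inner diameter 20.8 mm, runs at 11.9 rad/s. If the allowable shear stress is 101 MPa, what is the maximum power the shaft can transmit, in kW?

2.95 kW

J = π(d_o⁴ − d_i⁴)/32 = π(0.0269⁴ − 0.0208⁴)/32 = 3.303×10^-8 m⁴.
T_max = τ_allow·J/r = 1.01×10^8 × 3.303×10^-8 / 0.0135 = 248.0 N·m.
ω = 11.9 rad/s, so P_max = T_max·ω = 2952 W.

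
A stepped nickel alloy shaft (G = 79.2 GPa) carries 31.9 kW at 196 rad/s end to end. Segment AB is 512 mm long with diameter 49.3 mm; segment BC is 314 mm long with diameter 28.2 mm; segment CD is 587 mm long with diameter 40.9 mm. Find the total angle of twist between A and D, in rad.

ω = 196 rad/s, so T = P/ω = 31.9×10³ / 196.0 = 162.8 N·m.
J_AB = π(0.0493)⁴/32 = 5.80×10^-7 m⁴; J_BC = π(0.0282)⁴/32 = 6.21×10^-8 m⁴; J_CD = π(0.0409)⁴/32 = 2.75×10^-7 m⁴.
θ = (T/G)·Σ L_i/J_i = (162.8/79.2×10⁹)·(0.512/5.80×10^-7 + 0.314/6.21×10^-8 + 0.587/2.75×10^-7) = 0.01660 rad.

0.0166 rad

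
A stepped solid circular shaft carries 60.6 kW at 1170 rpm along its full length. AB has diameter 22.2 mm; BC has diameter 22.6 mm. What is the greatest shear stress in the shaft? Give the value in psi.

ω = 2π·1170/60 = 122.5 rad/s, so T = P/ω = 60.6×10³ / 122.5 = 494.6 N·m.
Under the same torque, τ_max = 16T/(πd³) is largest where d is smallest — segment AB (d = 22.2 mm).
τ_max = 16·494.6/(π·(0.0222)³) = 2.302×10^8 Pa.

33400 psi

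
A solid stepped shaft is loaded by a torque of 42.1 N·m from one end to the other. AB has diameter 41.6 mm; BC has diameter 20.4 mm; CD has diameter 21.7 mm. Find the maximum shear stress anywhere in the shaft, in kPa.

25300 kPa

Under the same torque, τ_max = 16T/(πd³) is largest where d is smallest — segment BC (d = 20.4 mm).
τ_max = 16·42.10/(π·(0.0204)³) = 2.526×10^7 Pa.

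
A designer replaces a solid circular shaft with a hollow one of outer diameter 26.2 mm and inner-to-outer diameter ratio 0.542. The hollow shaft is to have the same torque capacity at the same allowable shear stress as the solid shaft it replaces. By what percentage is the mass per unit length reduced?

Equal τ_max and T ⇒ the solid shaft needs d_s³ = d_o³(1−k⁴), so d_s = 26.2·(1−0.542⁴)^(1/3) = 25.42 mm.
Area ratio A_h/A_s = d_o²(1−k²)/d_s² = (1−k²)/(1−k⁴)^(2/3) = 0.7500.
Mass saving = 1 − 0.7500 = 25.0 %.

25.0 %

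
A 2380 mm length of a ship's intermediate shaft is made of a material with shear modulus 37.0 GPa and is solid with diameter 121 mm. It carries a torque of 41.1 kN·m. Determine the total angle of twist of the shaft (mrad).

126 mrad

J = πd⁴/32 = π(0.121)⁴/32 = 2.104×10^-5 m⁴.
θ = T·L/(G·J) = 41100 × 2.38 / (37.0×10⁹ × 2.104×10^-5) = 0.1256 rad.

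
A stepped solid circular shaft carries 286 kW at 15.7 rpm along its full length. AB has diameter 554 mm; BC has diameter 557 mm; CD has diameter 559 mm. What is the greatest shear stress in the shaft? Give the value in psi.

ω = 2π·15.7/60 = 1.644 rad/s, so T = P/ω = 286×10³ / 1.644 = 174000 N·m.
Under the same torque, τ_max = 16T/(πd³) is largest where d is smallest — segment AB (d = 554 mm).
τ_max = 16·174000/(π·(0.554)³) = 5.210×10^6 Pa.

756 psi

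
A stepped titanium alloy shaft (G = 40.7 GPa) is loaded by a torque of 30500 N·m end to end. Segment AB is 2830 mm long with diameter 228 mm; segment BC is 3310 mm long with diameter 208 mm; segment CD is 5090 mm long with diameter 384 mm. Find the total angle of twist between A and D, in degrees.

J_AB = π(0.228)⁴/32 = 2.65×10^-4 m⁴; J_BC = π(0.208)⁴/32 = 1.84×10^-4 m⁴; J_CD = π(0.384)⁴/32 = 2.13×10^-3 m⁴.
θ = (T/G)·Σ L_i/J_i = (30500/40.7×10⁹)·(2.83/2.65×10^-4 + 3.31/1.84×10^-4 + 5.09/2.13×10^-3) = 0.02328 rad.

1.33°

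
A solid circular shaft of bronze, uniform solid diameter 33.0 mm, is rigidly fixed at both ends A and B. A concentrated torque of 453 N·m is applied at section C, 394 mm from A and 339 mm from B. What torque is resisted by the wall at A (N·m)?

With uniform GJ and both ends fixed, compatibility θ_AC = θ_CB gives T_A·a = T_B·b, together with T_A + T_B = T₀.
T_A = T₀·b/(a+b) = 453.0·339/733.0 = 209.5 N·m; T_B = 243.5 N·m.

210 N·m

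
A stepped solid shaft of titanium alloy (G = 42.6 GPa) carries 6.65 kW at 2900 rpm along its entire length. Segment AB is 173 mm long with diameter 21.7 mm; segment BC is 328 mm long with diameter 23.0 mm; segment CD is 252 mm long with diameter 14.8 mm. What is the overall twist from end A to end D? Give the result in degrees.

ω = 2π·2900/60 = 303.7 rad/s, so T = P/ω = 6.65×10³ / 303.7 = 21.90 N·m.
J_AB = π(0.0217)⁴/32 = 2.18×10^-8 m⁴; J_BC = π(0.0230)⁴/32 = 2.75×10^-8 m⁴; J_CD = π(0.0148)⁴/32 = 4.71×10^-9 m⁴.
θ = (T/G)·Σ L_i/J_i = (21.90/42.6×10⁹)·(0.173/2.18×10^-8 + 0.328/2.75×10^-8 + 0.252/4.71×10^-9) = 0.03772 rad.

2.16°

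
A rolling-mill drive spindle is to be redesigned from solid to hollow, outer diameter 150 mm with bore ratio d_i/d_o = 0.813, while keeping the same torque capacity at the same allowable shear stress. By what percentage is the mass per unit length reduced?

Equal τ_max and T ⇒ the solid shaft needs d_s³ = d_o³(1−k⁴), so d_s = 150·(1−0.813⁴)^(1/3) = 123.9 mm.
Area ratio A_h/A_s = d_o²(1−k²)/d_s² = (1−k²)/(1−k⁴)^(2/3) = 0.4972.
Mass saving = 1 − 0.4972 = 50.3 %.

50.3 %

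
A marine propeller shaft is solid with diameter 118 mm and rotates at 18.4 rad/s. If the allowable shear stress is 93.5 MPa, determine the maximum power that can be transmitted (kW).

555 kW

J = πd⁴/32 = π(0.118)⁴/32 = 1.903×10^-5 m⁴.
T_max = τ_allow·J/r = 9.35×10^7 × 1.903×10^-5 / 0.0590 = 30160 N·m.
ω = 18.4 rad/s, so P_max = T_max·ω = 5.550×10^5 W.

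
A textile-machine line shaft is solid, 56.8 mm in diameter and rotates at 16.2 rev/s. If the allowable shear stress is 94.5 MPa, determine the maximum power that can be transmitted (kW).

346 kW

J = πd⁴/32 = π(0.0568)⁴/32 = 1.022×10^-6 m⁴.
T_max = τ_allow·J/r = 9.45×10^7 × 1.022×10^-6 / 0.0284 = 3400 N·m.
ω = 2π·16.2 = 101.8 rad/s, so P_max = T_max·ω = 3.461×10^5 W.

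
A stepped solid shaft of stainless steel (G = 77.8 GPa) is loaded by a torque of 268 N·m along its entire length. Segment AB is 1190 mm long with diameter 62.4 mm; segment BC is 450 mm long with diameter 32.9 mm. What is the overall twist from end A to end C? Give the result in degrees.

0.930°

J_AB = π(0.0624)⁴/32 = 1.49×10^-6 m⁴; J_BC = π(0.0329)⁴/32 = 1.15×10^-7 m⁴.
θ = (T/G)·Σ L_i/J_i = (268.0/77.8×10⁹)·(1.19/1.49×10^-6 + 0.450/1.15×10^-7) = 0.01623 rad.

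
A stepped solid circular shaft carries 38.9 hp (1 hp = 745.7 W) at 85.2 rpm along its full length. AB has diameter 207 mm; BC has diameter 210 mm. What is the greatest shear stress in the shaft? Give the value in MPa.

1.87 MPa

ω = 2π·85.2/60 = 8.922 rad/s, so T = P/ω = 38.9×745.7 / 8.922 = 3251 N·m.
Under the same torque, τ_max = 16T/(πd³) is largest where d is smallest — segment AB (d = 207 mm).
τ_max = 16·3251/(π·(0.207)³) = 1.867×10^6 Pa.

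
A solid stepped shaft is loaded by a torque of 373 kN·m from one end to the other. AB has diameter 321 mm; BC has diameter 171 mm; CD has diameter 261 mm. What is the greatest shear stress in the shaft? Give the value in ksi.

Under the same torque, τ_max = 16T/(πd³) is largest where d is smallest — segment BC (d = 171 mm).
τ_max = 16·373000/(π·(0.171)³) = 3.799×10^8 Pa.

55.1 ksi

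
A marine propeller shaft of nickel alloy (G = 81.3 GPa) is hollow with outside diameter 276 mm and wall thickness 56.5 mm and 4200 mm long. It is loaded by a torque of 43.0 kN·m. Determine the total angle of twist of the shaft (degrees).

J = π(d_o⁴ − d_i⁴)/32 = π(0.276⁴ − 0.163⁴)/32 = 5.004×10^-4 m⁴.
θ = T·L/(G·J) = 43000 × 4.20 / (81.3×10⁹ × 5.004×10^-4) = 4.439×10^-3 rad.

0.254°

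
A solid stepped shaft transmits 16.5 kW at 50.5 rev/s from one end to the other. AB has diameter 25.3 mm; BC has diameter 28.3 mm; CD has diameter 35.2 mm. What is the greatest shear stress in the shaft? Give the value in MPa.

16.4 MPa

ω = 2π·50.5 = 317.3 rad/s, so T = P/ω = 16.5×10³ / 317.3 = 52.00 N·m.
Under the same torque, τ_max = 16T/(πd³) is largest where d is smallest — segment AB (d = 25.3 mm).
τ_max = 16·52.00/(π·(0.0253)³) = 1.635×10^7 Pa.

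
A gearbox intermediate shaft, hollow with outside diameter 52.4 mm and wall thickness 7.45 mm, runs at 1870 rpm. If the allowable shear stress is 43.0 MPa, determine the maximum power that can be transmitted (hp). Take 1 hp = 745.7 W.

235 hp

J = π(d_o⁴ − d_i⁴)/32 = π(0.0524⁴ − 0.0375⁴)/32 = 5.460×10^-7 m⁴.
T_max = τ_allow·J/r = 4.30×10^7 × 5.460×10^-7 / 0.0262 = 896.1 N·m.
ω = 2π·1870/60 = 195.8 rad/s, so P_max = T_max·ω = 1.755×10^5 W.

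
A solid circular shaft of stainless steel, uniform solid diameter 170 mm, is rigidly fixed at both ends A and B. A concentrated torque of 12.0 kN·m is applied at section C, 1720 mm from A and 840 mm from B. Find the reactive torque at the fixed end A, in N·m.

With uniform GJ and both ends fixed, compatibility θ_AC = θ_CB gives T_A·a = T_B·b, together with T_A + T_B = T₀.
T_A = T₀·b/(a+b) = 12000·840/2560 = 3938 N·m; T_B = 8062 N·m.

3940 N·m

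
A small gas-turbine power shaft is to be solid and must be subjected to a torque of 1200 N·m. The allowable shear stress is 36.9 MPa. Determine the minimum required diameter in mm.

For a solid shaft τ_max = 16T/(πd³), so d = (16T/(π τ_allow))^(1/3) = (16·1200/(π·3.69×10^7))^(1/3) = 0.05492 m.

54.9 mm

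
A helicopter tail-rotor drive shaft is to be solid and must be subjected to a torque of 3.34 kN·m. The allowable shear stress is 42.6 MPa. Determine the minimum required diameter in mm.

73.6 mm

For a solid shaft τ_max = 16T/(πd³), so d = (16T/(π τ_allow))^(1/3) = (16·3340/(π·4.26×10^7))^(1/3) = 0.07364 m.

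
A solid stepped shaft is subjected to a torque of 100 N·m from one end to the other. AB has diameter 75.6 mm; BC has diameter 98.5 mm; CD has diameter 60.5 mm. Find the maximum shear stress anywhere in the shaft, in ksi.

0.334 ksi

Under the same torque, τ_max = 16T/(πd³) is largest where d is smallest — segment CD (d = 60.5 mm).
τ_max = 16·100.0/(π·(0.0605)³) = 2.300×10^6 Pa.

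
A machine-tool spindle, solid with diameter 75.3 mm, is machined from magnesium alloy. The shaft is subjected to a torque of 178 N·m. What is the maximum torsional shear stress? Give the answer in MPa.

2.12 MPa

J = πd⁴/32 = π(0.0753)⁴/32 = 3.156×10^-6 m⁴.
τ_max = T·r/J = 178.0 × 0.0376 / 3.156×10^-6 = 2.123×10^6 Pa.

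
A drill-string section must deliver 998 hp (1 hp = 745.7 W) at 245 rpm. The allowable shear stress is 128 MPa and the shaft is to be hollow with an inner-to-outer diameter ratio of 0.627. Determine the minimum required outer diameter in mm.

ω = 2π·245/60 = 25.66 rad/s, so T = P/ω = 998×745.7 / 25.66 = 29010 N·m.
For a hollow shaft with d_i/d_o = 0.627: τ_max = 16T/(π d_o³ (1−k⁴)), so d_o = [16T/(π τ_allow (1−k⁴))]^(1/3) = [16·29010/(π·1.28×10^8·0.8454)]^(1/3) = 0.1109 m.

111 mm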